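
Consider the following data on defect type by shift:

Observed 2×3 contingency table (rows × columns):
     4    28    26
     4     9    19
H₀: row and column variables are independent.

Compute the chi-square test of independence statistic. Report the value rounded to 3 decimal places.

test statistic = 3.638

Row totals [58, 32], col totals [8, 37, 45], n=90
χ² = (4−5.16)²/5.16 + (28−23.84)²/23.84 + (26−29.00)²/29.00 + (4−2.84)²/2.84 + (9−13.16)²/13.16 + (19−16.00)²/16.00 = 3.6382
df = 2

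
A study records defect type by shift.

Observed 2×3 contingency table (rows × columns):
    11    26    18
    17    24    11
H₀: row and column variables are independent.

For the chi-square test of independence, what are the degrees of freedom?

df = (r−1)(c−1) = (2−1)·(3−1) = 2

degrees of freedom = 2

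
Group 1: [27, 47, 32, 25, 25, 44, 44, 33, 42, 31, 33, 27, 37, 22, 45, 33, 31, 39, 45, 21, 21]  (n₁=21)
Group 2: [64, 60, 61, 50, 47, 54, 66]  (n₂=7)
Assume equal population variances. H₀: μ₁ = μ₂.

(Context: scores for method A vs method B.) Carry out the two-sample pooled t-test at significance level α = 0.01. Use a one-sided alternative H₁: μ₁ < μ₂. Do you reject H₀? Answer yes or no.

x̄₁=33.524, s₁=8.577, n₁=21
x̄₂=57.429, s₂=7.208, n₂=7
s_p² = [20·8.577² + 6·7.208²]/26 = 68.5751
SE = √(s_p²·(1/21+1/7)) = 3.6141
t = (33.524−57.429)/3.6141 = -6.6143
df = 26
p-value (one-sided, H₁ less) = 0.00000
At α=0.01: p < α → reject H₀

reject H₀: yes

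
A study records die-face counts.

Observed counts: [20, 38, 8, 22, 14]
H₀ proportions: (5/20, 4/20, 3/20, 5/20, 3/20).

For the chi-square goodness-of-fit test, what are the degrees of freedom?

degrees of freedom = 4

df = k − 1 = 5 − 1 = 4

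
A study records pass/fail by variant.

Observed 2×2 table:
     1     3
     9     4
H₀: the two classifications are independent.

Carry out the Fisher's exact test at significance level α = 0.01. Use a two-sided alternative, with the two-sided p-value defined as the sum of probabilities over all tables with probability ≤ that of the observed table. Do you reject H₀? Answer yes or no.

Margins: r₁=4, r₂=13, c₁=10, c₂=7, n=17
p_obs = C(4,1)·C(13,9)/C(17,10); sum pmf over tables with pmf ≤ p_obs
p-value (two-sided) = 0.25000
At α=0.01: p ≥ α → fail to reject H₀

reject H₀: no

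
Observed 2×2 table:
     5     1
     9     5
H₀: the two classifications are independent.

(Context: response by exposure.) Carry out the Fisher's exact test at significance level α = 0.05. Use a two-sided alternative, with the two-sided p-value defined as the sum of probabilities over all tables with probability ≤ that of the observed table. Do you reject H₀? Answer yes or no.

reject H₀: no

Margins: r₁=6, r₂=14, c₁=14, c₂=6, n=20
p_obs = C(6,5)·C(14,9)/C(20,14); sum pmf over tables with pmf ≤ p_obs
p-value (two-sided) = 0.61262
At α=0.05: p ≥ α → fail to reject H₀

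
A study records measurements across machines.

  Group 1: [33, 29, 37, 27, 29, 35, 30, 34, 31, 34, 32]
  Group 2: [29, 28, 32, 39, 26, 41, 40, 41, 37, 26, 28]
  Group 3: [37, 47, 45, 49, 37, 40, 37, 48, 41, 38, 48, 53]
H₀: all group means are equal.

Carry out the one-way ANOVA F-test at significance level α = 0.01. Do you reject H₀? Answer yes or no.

Group means [31.91, 33.36, 43.33], grand mean 36.412
SSB = Σnᵢ(x̄ᵢ−x̄)² = 900.114; SSW = ΣΣ(x−x̄ᵢ)² = 834.121
MSB = 900.114/2 = 450.0570; MSW = 834.121/31 = 26.9071
F = MSB/MSW = 16.7263
df = (2, 31)
p-value (upper-tail) = 0.00001
At α=0.01: p < α → reject H₀

reject H₀: yes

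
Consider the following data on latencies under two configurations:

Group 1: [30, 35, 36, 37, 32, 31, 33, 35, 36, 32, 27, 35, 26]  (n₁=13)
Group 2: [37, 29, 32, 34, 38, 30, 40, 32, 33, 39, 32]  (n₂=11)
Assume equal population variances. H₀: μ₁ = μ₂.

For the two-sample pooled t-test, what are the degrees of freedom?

df = n₁ + n₂ − 2 = 13 + 11 − 2 = 22

degrees of freedom = 22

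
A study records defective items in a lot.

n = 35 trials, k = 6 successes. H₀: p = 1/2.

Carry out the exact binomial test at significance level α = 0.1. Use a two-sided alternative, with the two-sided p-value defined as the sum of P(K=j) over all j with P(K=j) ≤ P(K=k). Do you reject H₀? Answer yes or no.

Exact binomial: n=35, k=6, p₀=1/2=0.5000
P(X=j) = C(n,j)·p₀^j·(1−p₀)^(n−j); p = Σ P(X=j) over j with P(X=j) ≤ P(X=6)
p-value (two-sided) = 0.00012
At α=0.1: p < α → reject H₀

reject H₀: yes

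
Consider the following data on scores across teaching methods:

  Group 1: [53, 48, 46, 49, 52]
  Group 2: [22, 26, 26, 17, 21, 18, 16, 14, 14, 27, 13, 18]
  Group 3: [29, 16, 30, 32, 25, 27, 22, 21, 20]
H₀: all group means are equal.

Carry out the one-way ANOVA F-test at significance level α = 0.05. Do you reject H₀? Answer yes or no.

Group means [49.60, 19.33, 24.67], grand mean 27.000
SSB = Σnᵢ(x̄ᵢ−x̄)² = 3308.133; SSW = ΣΣ(x−x̄ᵢ)² = 531.867
MSB = 3308.133/2 = 1654.0667; MSW = 531.867/23 = 23.1246
F = MSB/MSW = 71.5283
df = (2, 23)
p-value (upper-tail) = 0.00000
At α=0.05: p < α → reject H₀

reject H₀: yes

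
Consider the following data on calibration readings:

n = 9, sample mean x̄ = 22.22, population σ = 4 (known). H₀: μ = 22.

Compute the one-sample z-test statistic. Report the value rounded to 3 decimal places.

SE = σ/√n = 4/√9 = 1.3333
z = (x̄−μ₀)/SE = (22.22−22)/1.3333 = 0.1650

test statistic = 0.165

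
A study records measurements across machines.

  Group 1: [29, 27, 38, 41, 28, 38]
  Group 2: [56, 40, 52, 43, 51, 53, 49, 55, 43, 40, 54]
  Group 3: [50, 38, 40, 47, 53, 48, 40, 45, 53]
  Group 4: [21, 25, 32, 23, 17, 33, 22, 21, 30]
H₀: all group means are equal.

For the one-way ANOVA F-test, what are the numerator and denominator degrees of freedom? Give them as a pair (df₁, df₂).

k = 4 groups, N = 35 total
df = (k−1, N−k) = (4−1, 35−4) = (3, 31)

degrees of freedom = [3, 31]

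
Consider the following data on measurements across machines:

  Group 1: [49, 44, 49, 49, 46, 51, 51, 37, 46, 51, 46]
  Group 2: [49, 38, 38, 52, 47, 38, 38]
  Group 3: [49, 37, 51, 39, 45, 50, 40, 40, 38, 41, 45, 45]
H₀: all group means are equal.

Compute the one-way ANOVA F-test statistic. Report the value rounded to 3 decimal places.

test statistic = 2.317

Group means [47.18, 42.86, 43.33], grand mean 44.633
SSB = Σnᵢ(x̄ᵢ−x̄)² = 113.806; SSW = ΣΣ(x−x̄ᵢ)² = 663.160
MSB = 113.806/2 = 56.9032; MSW = 663.160/27 = 24.5615
F = MSB/MSW = 2.3168
df = (2, 27)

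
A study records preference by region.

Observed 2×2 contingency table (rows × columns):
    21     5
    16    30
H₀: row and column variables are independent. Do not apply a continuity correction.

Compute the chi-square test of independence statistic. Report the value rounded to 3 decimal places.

Row totals [26, 46], col totals [37, 35], n=72
χ² = (21−13.36)²/13.36 + (5−12.64)²/12.64 + (16−23.64)²/23.64 + (30−22.36)²/22.36 = 14.0623
df = 1

test statistic = 14.062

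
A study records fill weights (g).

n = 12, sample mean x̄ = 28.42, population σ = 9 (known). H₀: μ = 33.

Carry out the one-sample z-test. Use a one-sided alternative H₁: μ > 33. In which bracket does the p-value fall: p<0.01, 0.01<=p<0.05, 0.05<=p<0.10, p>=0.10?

SE = σ/√n = 9/√12 = 2.5981
z = (x̄−μ₀)/SE = (28.42−33)/2.5981 = -1.7628
p-value (one-sided, H₁ greater) = 0.96104
→ bracket: p>=0.10

p-value bracket: p>=0.10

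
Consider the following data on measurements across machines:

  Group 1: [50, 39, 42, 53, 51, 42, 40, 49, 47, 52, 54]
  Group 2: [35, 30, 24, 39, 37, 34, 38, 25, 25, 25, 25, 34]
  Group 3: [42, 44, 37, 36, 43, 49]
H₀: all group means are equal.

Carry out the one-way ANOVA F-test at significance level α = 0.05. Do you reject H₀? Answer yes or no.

reject H₀: yes

Group means [47.18, 30.92, 41.83], grand mean 39.345
SSB = Σnᵢ(x̄ᵢ−x̄)² = 1565.165; SSW = ΣΣ(x−x̄ᵢ)² = 793.386
MSB = 1565.165/2 = 782.5827; MSW = 793.386/26 = 30.5149
F = MSB/MSW = 25.6460
df = (2, 26)
p-value (upper-tail) = 0.00000
At α=0.05: p < α → reject H₀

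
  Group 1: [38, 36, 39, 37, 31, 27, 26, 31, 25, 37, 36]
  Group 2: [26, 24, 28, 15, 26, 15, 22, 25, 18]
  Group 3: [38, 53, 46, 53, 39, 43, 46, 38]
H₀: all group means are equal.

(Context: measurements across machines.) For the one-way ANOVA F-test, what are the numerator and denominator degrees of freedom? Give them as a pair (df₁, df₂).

degrees of freedom = [2, 25]

k = 3 groups, N = 28 total
df = (k−1, N−k) = (3−1, 28−3) = (2, 25)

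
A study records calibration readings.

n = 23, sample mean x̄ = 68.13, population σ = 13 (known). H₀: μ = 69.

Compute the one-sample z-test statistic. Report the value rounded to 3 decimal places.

test statistic = -0.321

SE = σ/√n = 13/√23 = 2.7107
z = (x̄−μ₀)/SE = (68.13−69)/2.7107 = -0.3210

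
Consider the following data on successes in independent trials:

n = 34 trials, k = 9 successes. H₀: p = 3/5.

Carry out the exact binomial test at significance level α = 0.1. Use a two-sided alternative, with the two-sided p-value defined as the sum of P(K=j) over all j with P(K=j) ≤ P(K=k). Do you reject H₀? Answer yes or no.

reject H₀: yes

Exact binomial: n=34, k=9, p₀=3/5=0.6000
P(X=j) = C(n,j)·p₀^j·(1−p₀)^(n−j); p = Σ P(X=j) over j with P(X=j) ≤ P(X=9)
p-value (two-sided) = 0.00014
At α=0.1: p < α → reject H₀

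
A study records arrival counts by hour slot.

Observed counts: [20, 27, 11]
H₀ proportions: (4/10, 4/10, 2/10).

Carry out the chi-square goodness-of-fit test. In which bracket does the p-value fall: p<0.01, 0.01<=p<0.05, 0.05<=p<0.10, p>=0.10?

n = 58; E_i = n·p_i = [23.20, 23.20, 11.60]
χ² = (20−23.20)²/23.20 + (27−23.20)²/23.20 + (11−11.60)²/11.60 = 1.0948
df = 2
p-value (upper-tail) = 0.57844
→ bracket: p>=0.10

p-value bracket: p>=0.10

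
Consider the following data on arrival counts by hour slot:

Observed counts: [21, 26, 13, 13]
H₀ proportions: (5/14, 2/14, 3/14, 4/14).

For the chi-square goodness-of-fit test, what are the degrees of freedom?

degrees of freedom = 3

df = k − 1 = 4 − 1 = 3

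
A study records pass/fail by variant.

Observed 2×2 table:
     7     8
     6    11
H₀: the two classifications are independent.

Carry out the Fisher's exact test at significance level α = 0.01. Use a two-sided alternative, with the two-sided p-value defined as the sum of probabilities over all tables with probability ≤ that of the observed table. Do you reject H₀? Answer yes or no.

reject H₀: no

Margins: r₁=15, r₂=17, c₁=13, c₂=19, n=32
p_obs = C(15,7)·C(17,6)/C(32,13); sum pmf over tables with pmf ≤ p_obs
p-value (two-sided) = 0.71979
At α=0.01: p ≥ α → fail to reject H₀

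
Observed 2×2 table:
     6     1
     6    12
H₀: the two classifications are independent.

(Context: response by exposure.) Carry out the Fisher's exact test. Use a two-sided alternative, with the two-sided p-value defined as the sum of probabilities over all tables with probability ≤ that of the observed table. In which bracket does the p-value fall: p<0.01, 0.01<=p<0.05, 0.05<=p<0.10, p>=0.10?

Margins: r₁=7, r₂=18, c₁=12, c₂=13, n=25
p_obs = C(7,6)·C(18,6)/C(25,12); sum pmf over tables with pmf ≤ p_obs
p-value (two-sided) = 0.03021
→ bracket: 0.01<=p<0.05

p-value bracket: 0.01<=p<0.05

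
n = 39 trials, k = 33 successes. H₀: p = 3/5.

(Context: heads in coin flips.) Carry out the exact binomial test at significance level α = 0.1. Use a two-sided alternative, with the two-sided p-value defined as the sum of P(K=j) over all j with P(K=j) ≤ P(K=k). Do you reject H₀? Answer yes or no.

Exact binomial: n=39, k=33, p₀=3/5=0.6000
P(X=j) = C(n,j)·p₀^j·(1−p₀)^(n−j); p = Σ P(X=j) over j with P(X=j) ≤ P(X=33)
p-value (two-sided) = 0.00154
At α=0.1: p < α → reject H₀

reject H₀: yes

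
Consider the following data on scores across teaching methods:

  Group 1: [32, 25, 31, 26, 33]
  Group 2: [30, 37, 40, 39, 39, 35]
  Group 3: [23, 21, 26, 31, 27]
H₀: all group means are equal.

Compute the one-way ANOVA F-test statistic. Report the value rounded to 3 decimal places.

Group means [29.40, 36.67, 25.60], grand mean 30.938
SSB = Σnᵢ(x̄ᵢ−x̄)² = 351.204; SSW = ΣΣ(x−x̄ᵢ)² = 181.733
MSB = 351.204/2 = 175.6021; MSW = 181.733/13 = 13.9795
F = MSB/MSW = 12.5614
df = (2, 13)

test statistic = 12.561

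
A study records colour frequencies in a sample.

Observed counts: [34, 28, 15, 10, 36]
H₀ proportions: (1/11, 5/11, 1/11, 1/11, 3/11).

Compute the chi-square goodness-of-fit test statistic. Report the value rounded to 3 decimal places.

test statistic = 62.104

n = 123; E_i = n·p_i = [11.18, 55.91, 11.18, 11.18, 33.55]
χ² = (34−11.18)²/11.18 + (28−55.91)²/55.91 + (15−11.18)²/11.18 + (10−11.18)²/11.18 + (36−33.55)²/33.55 = 62.1041
df = 4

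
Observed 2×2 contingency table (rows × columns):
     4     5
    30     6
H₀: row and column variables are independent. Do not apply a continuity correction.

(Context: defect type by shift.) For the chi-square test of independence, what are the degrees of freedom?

df = (r−1)(c−1) = (2−1)·(2−1) = 1

degrees of freedom = 1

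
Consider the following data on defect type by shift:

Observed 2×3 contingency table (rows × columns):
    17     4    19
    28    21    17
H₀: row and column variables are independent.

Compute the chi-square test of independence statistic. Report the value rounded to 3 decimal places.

test statistic = 8.494

Row totals [40, 66], col totals [45, 25, 36], n=106
χ² = (17−16.98)²/16.98 + (4−9.43)²/9.43 + (19−13.58)²/13.58 + (28−28.02)²/28.02 + (21−15.57)²/15.57 + (17−22.42)²/22.42 = 8.4937
df = 2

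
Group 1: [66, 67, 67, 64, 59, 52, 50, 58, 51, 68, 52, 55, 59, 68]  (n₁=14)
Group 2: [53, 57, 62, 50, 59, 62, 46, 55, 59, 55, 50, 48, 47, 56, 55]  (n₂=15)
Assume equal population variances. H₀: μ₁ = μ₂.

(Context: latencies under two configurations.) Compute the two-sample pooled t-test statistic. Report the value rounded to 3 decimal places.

test statistic = 2.419

x̄₁=59.714, s₁=6.888, n₁=14
x̄₂=54.267, s₂=5.175, n₂=15
s_p² = [13·6.888² + 14·5.175²]/27 = 36.7330
SE = √(s_p²·(1/14+1/15)) = 2.2523
t = (59.714−54.267)/2.2523 = 2.4187
df = 27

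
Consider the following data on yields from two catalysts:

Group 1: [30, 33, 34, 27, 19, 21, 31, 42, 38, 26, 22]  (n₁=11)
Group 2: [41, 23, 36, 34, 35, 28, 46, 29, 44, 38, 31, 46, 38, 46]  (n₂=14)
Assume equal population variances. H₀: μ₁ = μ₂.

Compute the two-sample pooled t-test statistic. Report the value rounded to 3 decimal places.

x̄₁=29.364, s₁=7.215, n₁=11
x̄₂=36.786, s₂=7.340, n₂=14
s_p² = [10·7.215² + 13·7.340²]/23 = 53.0827
SE = √(s_p²·(1/11+1/14)) = 2.9355
t = (29.364−36.786)/2.9355 = -2.5284
df = 23

test statistic = -2.528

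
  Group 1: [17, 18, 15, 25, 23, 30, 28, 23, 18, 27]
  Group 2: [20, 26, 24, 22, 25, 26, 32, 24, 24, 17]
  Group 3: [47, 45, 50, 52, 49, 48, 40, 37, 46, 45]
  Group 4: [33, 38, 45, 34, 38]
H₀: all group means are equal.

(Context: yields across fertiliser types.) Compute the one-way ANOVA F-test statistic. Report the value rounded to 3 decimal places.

test statistic = 57.423

Group means [22.40, 24.00, 45.90, 37.60], grand mean 31.743
SSB = Σnᵢ(x̄ᵢ−x̄)² = 3648.186; SSW = ΣΣ(x−x̄ᵢ)² = 656.500
MSB = 3648.186/3 = 1216.0619; MSW = 656.500/31 = 21.1774
F = MSB/MSW = 57.4226
df = (3, 31)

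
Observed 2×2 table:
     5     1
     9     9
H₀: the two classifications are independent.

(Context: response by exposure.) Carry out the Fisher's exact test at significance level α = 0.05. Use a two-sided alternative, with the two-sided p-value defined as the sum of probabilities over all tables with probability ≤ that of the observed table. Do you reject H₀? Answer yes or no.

Margins: r₁=6, r₂=18, c₁=14, c₂=10, n=24
p_obs = C(6,5)·C(18,9)/C(24,14); sum pmf over tables with pmf ≤ p_obs
p-value (two-sided) = 0.34081
At α=0.05: p ≥ α → fail to reject H₀

reject H₀: no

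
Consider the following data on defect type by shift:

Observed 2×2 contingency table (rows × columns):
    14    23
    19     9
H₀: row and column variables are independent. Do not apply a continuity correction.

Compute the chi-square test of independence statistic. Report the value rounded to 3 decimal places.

Row totals [37, 28], col totals [33, 32], n=65
χ² = (14−18.78)²/18.78 + (23−18.22)²/18.22 + (19−14.22)²/14.22 + (9−13.78)²/13.78 = 5.7466
df = 1

test statistic = 5.747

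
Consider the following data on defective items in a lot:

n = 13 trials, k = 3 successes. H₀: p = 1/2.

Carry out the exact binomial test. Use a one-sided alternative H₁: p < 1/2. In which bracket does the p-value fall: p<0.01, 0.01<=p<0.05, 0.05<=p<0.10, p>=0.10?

p-value bracket: 0.01<=p<0.05

Exact binomial: n=13, k=3, p₀=1/2=0.5000
P(X≤3) from Σ C(n,i)·p₀^i·(1−p₀)^(n−i)
p-value (one-sided, H₁ less) = 0.04614
→ bracket: 0.01<=p<0.05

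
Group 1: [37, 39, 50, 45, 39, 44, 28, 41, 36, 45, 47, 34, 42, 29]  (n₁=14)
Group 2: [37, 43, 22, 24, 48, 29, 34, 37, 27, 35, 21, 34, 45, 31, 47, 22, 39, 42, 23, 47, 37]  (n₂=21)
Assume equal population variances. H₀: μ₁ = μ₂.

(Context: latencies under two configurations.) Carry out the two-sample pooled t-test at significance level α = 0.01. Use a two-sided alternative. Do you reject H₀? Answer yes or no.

x̄₁=39.714, s₁=6.486, n₁=14
x̄₂=34.476, s₂=8.970, n₂=21
s_p² = [13·6.486² + 20·8.970²]/33 = 65.3362
SE = √(s_p²·(1/14+1/21)) = 2.7889
t = (39.714−34.476)/2.7889 = 1.8782
df = 33
p-value (two-sided) = 0.06922
At α=0.01: p ≥ α → fail to reject H₀

reject H₀: no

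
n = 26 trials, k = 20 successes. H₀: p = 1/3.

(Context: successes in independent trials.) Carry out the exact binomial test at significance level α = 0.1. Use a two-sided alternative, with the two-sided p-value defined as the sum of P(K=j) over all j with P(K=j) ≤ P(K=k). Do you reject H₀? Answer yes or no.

reject H₀: yes

Exact binomial: n=26, k=20, p₀=1/3=0.3333
P(X=j) = C(n,j)·p₀^j·(1−p₀)^(n−j); p = Σ P(X=j) over j with P(X=j) ≤ P(X=20)
p-value (two-sided) = 0.00001
At α=0.1: p < α → reject H₀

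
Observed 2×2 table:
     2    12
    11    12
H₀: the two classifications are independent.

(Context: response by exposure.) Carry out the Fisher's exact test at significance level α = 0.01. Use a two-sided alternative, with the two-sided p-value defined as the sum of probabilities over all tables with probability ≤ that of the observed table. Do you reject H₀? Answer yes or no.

reject H₀: no

Margins: r₁=14, r₂=23, c₁=13, c₂=24, n=37
p_obs = C(14,2)·C(23,11)/C(37,13); sum pmf over tables with pmf ≤ p_obs
p-value (two-sided) = 0.07404
At α=0.01: p ≥ α → fail to reject H₀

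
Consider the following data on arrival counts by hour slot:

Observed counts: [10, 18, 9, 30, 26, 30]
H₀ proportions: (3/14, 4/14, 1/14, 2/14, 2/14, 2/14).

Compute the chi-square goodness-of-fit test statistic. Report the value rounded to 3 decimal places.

n = 123; E_i = n·p_i = [26.36, 35.14, 8.79, 17.57, 17.57, 17.57]
χ² = (10−26.36)²/26.36 + (18−35.14)²/35.14 + (9−8.79)²/8.79 + (30−17.57)²/17.57 + (26−17.57)²/17.57 + (30−17.57)²/17.57 = 40.1436
df = 5

test statistic = 40.144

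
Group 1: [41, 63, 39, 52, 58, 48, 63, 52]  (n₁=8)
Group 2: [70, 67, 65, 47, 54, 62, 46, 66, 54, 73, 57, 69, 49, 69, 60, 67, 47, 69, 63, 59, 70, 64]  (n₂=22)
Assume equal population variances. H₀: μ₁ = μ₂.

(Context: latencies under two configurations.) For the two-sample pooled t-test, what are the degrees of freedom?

degrees of freedom = 28

df = n₁ + n₂ − 2 = 8 + 22 − 2 = 28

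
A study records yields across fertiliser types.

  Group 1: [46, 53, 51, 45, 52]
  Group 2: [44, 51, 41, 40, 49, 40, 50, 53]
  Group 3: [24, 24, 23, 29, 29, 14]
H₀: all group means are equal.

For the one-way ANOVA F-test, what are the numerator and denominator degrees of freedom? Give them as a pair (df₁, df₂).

k = 3 groups, N = 19 total
df = (k−1, N−k) = (3−1, 19−3) = (2, 16)

degrees of freedom = [2, 16]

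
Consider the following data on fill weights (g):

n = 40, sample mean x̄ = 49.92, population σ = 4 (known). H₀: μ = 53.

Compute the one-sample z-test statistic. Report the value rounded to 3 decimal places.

SE = σ/√n = 4/√40 = 0.6325
z = (x̄−μ₀)/SE = (49.92−53)/0.6325 = -4.8699

test statistic = -4.870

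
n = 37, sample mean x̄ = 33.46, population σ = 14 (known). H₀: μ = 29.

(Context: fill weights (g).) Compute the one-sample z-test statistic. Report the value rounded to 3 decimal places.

SE = σ/√n = 14/√37 = 2.3016
z = (x̄−μ₀)/SE = (33.46−29)/2.3016 = 1.9378

test statistic = 1.938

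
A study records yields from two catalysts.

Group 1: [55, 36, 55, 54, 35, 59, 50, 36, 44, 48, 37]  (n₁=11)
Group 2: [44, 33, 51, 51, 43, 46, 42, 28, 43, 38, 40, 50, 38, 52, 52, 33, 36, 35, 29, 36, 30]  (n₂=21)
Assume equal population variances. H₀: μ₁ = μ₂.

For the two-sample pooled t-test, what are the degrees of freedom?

degrees of freedom = 30

df = n₁ + n₂ − 2 = 11 + 21 − 2 = 30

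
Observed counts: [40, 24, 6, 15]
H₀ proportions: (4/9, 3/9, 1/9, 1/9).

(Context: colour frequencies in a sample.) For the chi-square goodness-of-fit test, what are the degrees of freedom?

degrees of freedom = 3

df = k − 1 = 4 − 1 = 3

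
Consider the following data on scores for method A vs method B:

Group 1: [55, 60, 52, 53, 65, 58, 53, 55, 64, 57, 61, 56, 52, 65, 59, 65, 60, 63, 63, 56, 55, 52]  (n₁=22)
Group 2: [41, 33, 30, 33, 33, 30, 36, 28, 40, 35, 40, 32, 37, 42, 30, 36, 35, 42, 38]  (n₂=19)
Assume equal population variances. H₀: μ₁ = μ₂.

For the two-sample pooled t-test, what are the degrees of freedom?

df = n₁ + n₂ − 2 = 22 + 19 − 2 = 39

degrees of freedom = 39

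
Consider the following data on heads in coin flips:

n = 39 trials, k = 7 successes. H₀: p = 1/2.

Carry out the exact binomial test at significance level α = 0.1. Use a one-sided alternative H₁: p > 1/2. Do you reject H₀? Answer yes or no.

Exact binomial: n=39, k=7, p₀=1/2=0.5000
P(X≥7) from Σ C(n,i)·p₀^i·(1−p₀)^(n−i)
p-value (one-sided, H₁ greater) = 0.99999
At α=0.1: p ≥ α → fail to reject H₀

reject H₀: no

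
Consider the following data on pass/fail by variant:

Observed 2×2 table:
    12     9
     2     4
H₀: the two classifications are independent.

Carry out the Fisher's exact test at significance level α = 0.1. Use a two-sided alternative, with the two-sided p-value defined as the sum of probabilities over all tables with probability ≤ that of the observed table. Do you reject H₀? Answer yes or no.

Margins: r₁=21, r₂=6, c₁=14, c₂=13, n=27
p_obs = C(21,12)·C(6,2)/C(27,14); sum pmf over tables with pmf ≤ p_obs
p-value (two-sided) = 0.38454
At α=0.1: p ≥ α → fail to reject H₀

reject H₀: no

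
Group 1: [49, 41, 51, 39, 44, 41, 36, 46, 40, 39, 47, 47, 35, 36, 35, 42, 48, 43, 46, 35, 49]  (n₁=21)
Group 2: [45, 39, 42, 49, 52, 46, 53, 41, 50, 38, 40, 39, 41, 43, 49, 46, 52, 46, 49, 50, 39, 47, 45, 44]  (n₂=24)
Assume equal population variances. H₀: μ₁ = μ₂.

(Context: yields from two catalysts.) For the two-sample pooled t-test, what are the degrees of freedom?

degrees of freedom = 43

df = n₁ + n₂ − 2 = 21 + 24 − 2 = 43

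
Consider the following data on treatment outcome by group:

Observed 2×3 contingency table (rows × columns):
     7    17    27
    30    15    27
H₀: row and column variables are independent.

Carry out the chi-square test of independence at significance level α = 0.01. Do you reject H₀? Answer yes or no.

Row totals [51, 72], col totals [37, 32, 54], n=123
χ² = (7−15.34)²/15.34 + (17−13.27)²/13.27 + (27−22.39)²/22.39 + (30−21.66)²/21.66 + (15−18.73)²/18.73 + (27−31.61)²/31.61 = 11.1623
df = 2
p-value (upper-tail) = 0.00377
At α=0.01: p < α → reject H₀

reject H₀: yes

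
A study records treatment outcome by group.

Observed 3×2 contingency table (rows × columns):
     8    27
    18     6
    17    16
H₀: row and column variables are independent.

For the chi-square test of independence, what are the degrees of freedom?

degrees of freedom = 2

df = (r−1)(c−1) = (3−1)·(2−1) = 2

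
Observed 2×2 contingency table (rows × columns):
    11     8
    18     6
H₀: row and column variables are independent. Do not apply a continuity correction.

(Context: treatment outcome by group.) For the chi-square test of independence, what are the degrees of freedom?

degrees of freedom = 1

df = (r−1)(c−1) = (2−1)·(2−1) = 1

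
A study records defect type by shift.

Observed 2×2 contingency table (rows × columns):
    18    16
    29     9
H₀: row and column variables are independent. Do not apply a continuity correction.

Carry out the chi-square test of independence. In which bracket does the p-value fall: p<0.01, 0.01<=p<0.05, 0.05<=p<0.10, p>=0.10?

Row totals [34, 38], col totals [47, 25], n=72
χ² = (18−22.19)²/22.19 + (16−11.81)²/11.81 + (29−24.81)²/24.81 + (9−13.19)²/13.19 = 4.3256
df = 1
p-value (upper-tail) = 0.03754
→ bracket: 0.01<=p<0.05

p-value bracket: 0.01<=p<0.05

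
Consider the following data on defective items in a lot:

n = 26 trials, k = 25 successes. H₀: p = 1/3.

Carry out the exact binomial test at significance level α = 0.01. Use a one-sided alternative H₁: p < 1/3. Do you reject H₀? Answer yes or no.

reject H₀: no

Exact binomial: n=26, k=25, p₀=1/3=0.3333
P(X≤25) from Σ C(n,i)·p₀^i·(1−p₀)^(n−i)
p-value (one-sided, H₁ less) = 1.00000
At α=0.01: p ≥ α → fail to reject H₀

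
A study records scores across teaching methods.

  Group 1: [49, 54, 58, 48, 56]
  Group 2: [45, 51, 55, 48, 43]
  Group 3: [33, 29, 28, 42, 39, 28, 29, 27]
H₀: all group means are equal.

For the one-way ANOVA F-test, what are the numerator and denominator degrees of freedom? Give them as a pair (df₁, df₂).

k = 3 groups, N = 18 total
df = (k−1, N−k) = (3−1, 18−3) = (2, 15)

degrees of freedom = [2, 15]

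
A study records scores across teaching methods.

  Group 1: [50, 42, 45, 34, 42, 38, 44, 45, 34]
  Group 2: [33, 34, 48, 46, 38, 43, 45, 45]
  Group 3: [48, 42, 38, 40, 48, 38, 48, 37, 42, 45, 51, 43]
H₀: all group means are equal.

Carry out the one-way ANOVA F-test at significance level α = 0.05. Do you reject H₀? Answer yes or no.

reject H₀: no

Group means [41.56, 41.50, 43.33], grand mean 42.276
SSB = Σnᵢ(x̄ᵢ−x̄)² = 22.904; SSW = ΣΣ(x−x̄ᵢ)² = 696.889
MSB = 22.904/2 = 11.4521; MSW = 696.889/26 = 26.8034
F = MSB/MSW = 0.4273
df = (2, 26)
p-value (upper-tail) = 0.65679
At α=0.05: p ≥ α → fail to reject H₀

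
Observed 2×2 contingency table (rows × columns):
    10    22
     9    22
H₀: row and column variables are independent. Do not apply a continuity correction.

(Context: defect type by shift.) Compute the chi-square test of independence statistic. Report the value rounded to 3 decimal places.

Row totals [32, 31], col totals [19, 44], n=63
χ² = (10−9.65)²/9.65 + (22−22.35)²/22.35 + (9−9.35)²/9.35 + (22−21.65)²/21.65 = 0.0368
df = 1

test statistic = 0.037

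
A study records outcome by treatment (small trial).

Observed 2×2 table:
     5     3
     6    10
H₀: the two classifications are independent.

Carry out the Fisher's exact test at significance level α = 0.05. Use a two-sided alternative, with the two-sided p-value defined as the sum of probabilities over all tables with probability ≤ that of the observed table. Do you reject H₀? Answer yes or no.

reject H₀: no

Margins: r₁=8, r₂=16, c₁=11, c₂=13, n=24
p_obs = C(8,5)·C(16,6)/C(24,11); sum pmf over tables with pmf ≤ p_obs
p-value (two-sided) = 0.39045
At α=0.05: p ≥ α → fail to reject H₀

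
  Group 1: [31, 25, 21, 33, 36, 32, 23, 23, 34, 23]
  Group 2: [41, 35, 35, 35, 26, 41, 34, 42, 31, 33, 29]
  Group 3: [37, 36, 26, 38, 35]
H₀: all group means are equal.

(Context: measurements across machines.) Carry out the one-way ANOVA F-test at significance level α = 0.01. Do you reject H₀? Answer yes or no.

reject H₀: no

Group means [28.10, 34.73, 34.40], grand mean 32.115
SSB = Σnᵢ(x̄ᵢ−x̄)² = 262.372; SSW = ΣΣ(x−x̄ᵢ)² = 634.282
MSB = 262.372/2 = 131.1860; MSW = 634.282/23 = 27.5775
F = MSB/MSW = 4.7570
df = (2, 23)
p-value (upper-tail) = 0.01867
At α=0.01: p ≥ α → fail to reject H₀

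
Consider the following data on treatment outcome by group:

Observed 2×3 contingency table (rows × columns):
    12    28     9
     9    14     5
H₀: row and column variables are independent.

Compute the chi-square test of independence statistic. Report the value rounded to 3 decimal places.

test statistic = 0.552

Row totals [49, 28], col totals [21, 42, 14], n=77
χ² = (12−13.36)²/13.36 + (28−26.73)²/26.73 + (9−8.91)²/8.91 + (9−7.64)²/7.64 + (14−15.27)²/15.27 + (5−5.09)²/5.09 = 0.5519
df = 2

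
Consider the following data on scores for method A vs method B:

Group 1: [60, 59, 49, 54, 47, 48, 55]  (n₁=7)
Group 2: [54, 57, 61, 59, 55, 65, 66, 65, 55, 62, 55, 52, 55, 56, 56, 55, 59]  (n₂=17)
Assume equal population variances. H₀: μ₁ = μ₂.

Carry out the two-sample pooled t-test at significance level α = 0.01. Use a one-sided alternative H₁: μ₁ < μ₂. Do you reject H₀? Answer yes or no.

x̄₁=53.143, s₁=5.273, n₁=7
x̄₂=58.059, s₂=4.293, n₂=17
s_p² = [6·5.273² + 16·4.293²]/22 = 20.9908
SE = √(s_p²·(1/7+1/17)) = 2.0575
t = (53.143−58.059)/2.0575 = -2.3893
df = 22
p-value (one-sided, H₁ less) = 0.01294
At α=0.01: p ≥ α → fail to reject H₀

reject H₀: no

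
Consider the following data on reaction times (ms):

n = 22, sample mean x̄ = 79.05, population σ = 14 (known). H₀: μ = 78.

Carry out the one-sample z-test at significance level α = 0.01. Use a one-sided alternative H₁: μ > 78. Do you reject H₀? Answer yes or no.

SE = σ/√n = 14/√22 = 2.9848
z = (x̄−μ₀)/SE = (79.05−78)/2.9848 = 0.3518
p-value (one-sided, H₁ greater) = 0.36250
At α=0.01: p ≥ α → fail to reject H₀

reject H₀: no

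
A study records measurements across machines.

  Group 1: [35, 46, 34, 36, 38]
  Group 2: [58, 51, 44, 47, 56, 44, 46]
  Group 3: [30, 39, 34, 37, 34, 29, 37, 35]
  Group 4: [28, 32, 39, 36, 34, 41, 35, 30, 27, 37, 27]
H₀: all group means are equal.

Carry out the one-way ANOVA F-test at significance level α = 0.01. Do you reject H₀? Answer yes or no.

reject H₀: yes

Group means [37.80, 49.43, 34.38, 33.27], grand mean 37.935
SSB = Σnᵢ(x̄ᵢ−x̄)² = 1265.300; SSW = ΣΣ(x−x̄ᵢ)² = 608.571
MSB = 1265.300/3 = 421.7666; MSW = 608.571/27 = 22.5397
F = MSB/MSW = 18.7122
df = (3, 27)
p-value (upper-tail) = 0.00000
At α=0.01: p < α → reject H₀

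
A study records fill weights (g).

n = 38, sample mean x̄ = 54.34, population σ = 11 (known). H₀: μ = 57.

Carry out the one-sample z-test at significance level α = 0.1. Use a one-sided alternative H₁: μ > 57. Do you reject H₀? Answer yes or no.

SE = σ/√n = 11/√38 = 1.7844
z = (x̄−μ₀)/SE = (54.34−57)/1.7844 = -1.4907
p-value (one-sided, H₁ greater) = 0.93198
At α=0.1: p ≥ α → fail to reject H₀

reject H₀: no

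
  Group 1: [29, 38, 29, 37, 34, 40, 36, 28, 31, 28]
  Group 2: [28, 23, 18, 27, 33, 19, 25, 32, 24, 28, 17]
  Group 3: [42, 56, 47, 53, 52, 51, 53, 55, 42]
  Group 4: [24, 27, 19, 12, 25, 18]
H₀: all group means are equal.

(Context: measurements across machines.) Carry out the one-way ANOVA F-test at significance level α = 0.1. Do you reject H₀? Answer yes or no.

reject H₀: yes

Group means [33.00, 24.91, 50.11, 20.83], grand mean 32.778
SSB = Σnᵢ(x̄ᵢ−x̄)² = 4241.591; SSW = ΣΣ(x−x̄ᵢ)² = 850.631
MSB = 4241.591/3 = 1413.8636; MSW = 850.631/32 = 26.5822
F = MSB/MSW = 53.1883
df = (3, 32)
p-value (upper-tail) = 0.00000
At α=0.1: p < α → reject H₀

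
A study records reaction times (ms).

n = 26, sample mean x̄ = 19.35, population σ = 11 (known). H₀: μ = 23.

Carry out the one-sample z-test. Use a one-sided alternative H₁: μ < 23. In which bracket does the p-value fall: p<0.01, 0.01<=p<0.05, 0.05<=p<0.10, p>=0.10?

SE = σ/√n = 11/√26 = 2.1573
z = (x̄−μ₀)/SE = (19.35−23)/2.1573 = -1.6919
p-value (one-sided, H₁ less) = 0.04533
→ bracket: 0.01<=p<0.05

p-value bracket: 0.01<=p<0.05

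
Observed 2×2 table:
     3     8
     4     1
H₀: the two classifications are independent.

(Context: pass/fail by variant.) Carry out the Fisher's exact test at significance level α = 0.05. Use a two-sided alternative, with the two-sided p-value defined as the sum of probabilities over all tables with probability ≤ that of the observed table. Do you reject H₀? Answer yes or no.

Margins: r₁=11, r₂=5, c₁=7, c₂=9, n=16
p_obs = C(11,3)·C(5,4)/C(16,7); sum pmf over tables with pmf ≤ p_obs
p-value (two-sided) = 0.10577
At α=0.05: p ≥ α → fail to reject H₀

reject H₀: no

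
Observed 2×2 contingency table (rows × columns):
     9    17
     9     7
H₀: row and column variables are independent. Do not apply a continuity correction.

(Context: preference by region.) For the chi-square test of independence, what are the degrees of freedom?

df = (r−1)(c−1) = (2−1)·(2−1) = 1

degrees of freedom = 1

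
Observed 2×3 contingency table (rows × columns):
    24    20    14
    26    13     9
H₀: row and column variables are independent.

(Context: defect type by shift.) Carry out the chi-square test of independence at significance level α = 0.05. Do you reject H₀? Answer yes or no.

Row totals [58, 48], col totals [50, 33, 23], n=106
χ² = (24−27.36)²/27.36 + (20−18.06)²/18.06 + (14−12.58)²/12.58 + (26−22.64)²/22.64 + (13−14.94)²/14.94 + (9−10.42)²/10.42 = 1.7238
df = 2
p-value (upper-tail) = 0.42237
At α=0.05: p ≥ α → fail to reject H₀

reject H₀: no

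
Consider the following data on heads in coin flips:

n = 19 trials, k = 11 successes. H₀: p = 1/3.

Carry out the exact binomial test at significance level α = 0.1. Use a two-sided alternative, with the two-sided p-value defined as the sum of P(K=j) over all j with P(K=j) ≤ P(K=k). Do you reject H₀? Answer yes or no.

reject H₀: yes

Exact binomial: n=19, k=11, p₀=1/3=0.3333
P(X=j) = C(n,j)·p₀^j·(1−p₀)^(n−j); p = Σ P(X=j) over j with P(X=j) ≤ P(X=11)
p-value (two-sided) = 0.02881
At α=0.1: p < α → reject H₀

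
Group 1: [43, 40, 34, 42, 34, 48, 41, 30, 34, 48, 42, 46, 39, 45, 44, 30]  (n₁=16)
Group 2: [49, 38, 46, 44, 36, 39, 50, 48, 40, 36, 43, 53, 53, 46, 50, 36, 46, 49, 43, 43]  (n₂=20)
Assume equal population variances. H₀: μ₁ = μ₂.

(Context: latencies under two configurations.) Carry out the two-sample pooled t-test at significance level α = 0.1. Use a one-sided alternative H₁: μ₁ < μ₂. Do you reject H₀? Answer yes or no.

x̄₁=40.000, s₁=5.955, n₁=16
x̄₂=44.400, s₂=5.529, n₂=20
s_p² = [15·5.955² + 19·5.529²]/34 = 32.7294
SE = √(s_p²·(1/16+1/20)) = 1.9189
t = (40.000−44.400)/1.9189 = -2.2930
df = 34
p-value (one-sided, H₁ less) = 0.01408
At α=0.1: p < α → reject H₀

reject H₀: yes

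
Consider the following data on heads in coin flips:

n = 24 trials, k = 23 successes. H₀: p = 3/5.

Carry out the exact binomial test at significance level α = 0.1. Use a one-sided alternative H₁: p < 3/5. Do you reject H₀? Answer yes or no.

reject H₀: no

Exact binomial: n=24, k=23, p₀=3/5=0.6000
P(X≤23) from Σ C(n,i)·p₀^i·(1−p₀)^(n−i)
p-value (one-sided, H₁ less) = 1.00000
At α=0.1: p ≥ α → fail to reject H₀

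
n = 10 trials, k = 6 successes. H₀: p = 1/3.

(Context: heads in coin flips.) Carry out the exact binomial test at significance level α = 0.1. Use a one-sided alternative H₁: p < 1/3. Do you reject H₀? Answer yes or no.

Exact binomial: n=10, k=6, p₀=1/3=0.3333
P(X≤6) from Σ C(n,i)·p₀^i·(1−p₀)^(n−i)
p-value (one-sided, H₁ less) = 0.98034
At α=0.1: p ≥ α → fail to reject H₀

reject H₀: no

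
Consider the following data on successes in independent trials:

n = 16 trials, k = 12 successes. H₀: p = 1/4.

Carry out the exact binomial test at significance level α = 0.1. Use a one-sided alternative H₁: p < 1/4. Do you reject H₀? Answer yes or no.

reject H₀: no

Exact binomial: n=16, k=12, p₀=1/4=0.2500
P(X≤12) from Σ C(n,i)·p₀^i·(1−p₀)^(n−i)
p-value (one-sided, H₁ less) = 1.00000
At α=0.1: p ≥ α → fail to reject H₀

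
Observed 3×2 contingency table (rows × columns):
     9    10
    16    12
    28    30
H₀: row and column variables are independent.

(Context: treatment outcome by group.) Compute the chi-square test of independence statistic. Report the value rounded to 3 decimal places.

test statistic = 0.684

Row totals [19, 28, 58], col totals [53, 52], n=105
χ² = (9−9.59)²/9.59 + (10−9.41)²/9.41 + (16−14.13)²/14.13 + (12−13.87)²/13.87 + (28−29.28)²/29.28 + (30−28.72)²/28.72 = 0.6836
df = 2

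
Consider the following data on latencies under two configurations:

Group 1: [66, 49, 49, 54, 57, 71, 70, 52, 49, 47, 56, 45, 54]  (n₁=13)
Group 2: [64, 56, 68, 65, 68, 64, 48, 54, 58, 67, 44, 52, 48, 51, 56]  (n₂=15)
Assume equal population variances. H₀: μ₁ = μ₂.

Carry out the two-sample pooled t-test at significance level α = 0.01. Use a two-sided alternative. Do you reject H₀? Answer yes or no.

reject H₀: no

x̄₁=55.308, s₁=8.606, n₁=13
x̄₂=57.533, s₂=8.034, n₂=15
s_p² = [12·8.606² + 14·8.034²]/26 = 68.9424
SE = √(s_p²·(1/13+1/15)) = 3.1463
t = (55.308−57.533)/3.1463 = -0.7074
df = 26
p-value (two-sided) = 0.48563
At α=0.01: p ≥ α → fail to reject H₀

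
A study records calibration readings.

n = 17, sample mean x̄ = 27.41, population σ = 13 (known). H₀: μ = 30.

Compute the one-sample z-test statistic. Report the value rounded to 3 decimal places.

test statistic = -0.821

SE = σ/√n = 13/√17 = 3.1530
z = (x̄−μ₀)/SE = (27.41−30)/3.1530 = -0.8214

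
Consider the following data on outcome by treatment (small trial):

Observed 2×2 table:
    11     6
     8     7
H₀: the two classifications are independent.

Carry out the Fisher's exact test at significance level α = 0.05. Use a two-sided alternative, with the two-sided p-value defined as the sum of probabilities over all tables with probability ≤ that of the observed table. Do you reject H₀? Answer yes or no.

reject H₀: no

Margins: r₁=17, r₂=15, c₁=19, c₂=13, n=32
p_obs = C(17,11)·C(15,8)/C(32,19); sum pmf over tables with pmf ≤ p_obs
p-value (two-sided) = 0.71979
At α=0.05: p ≥ α → fail to reject H₀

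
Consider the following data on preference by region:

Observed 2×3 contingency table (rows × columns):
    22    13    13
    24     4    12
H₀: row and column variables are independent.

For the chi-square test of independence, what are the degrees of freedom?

df = (r−1)(c−1) = (2−1)·(3−1) = 2

degrees of freedom = 2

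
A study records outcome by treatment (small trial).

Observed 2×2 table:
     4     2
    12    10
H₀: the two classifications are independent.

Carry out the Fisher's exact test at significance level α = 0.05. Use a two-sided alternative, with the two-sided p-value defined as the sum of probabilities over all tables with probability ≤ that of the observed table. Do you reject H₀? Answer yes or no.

reject H₀: no

Margins: r₁=6, r₂=22, c₁=16, c₂=12, n=28
p_obs = C(6,4)·C(22,12)/C(28,16); sum pmf over tables with pmf ≤ p_obs
p-value (two-sided) = 0.67298
At α=0.05: p ≥ α → fail to reject H₀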